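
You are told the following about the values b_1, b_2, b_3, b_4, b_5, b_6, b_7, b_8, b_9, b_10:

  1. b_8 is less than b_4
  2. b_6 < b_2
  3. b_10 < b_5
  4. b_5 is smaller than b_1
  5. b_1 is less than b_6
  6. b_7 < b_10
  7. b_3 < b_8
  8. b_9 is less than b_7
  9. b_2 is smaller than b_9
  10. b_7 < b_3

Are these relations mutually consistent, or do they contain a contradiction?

We have b_7 < b_10 stated directly, yet also b_10 < b_5 < b_1 < b_6 < b_2 < b_9 < b_7 by chaining the others — so b_10 < b_7. Contradiction.

inconsistent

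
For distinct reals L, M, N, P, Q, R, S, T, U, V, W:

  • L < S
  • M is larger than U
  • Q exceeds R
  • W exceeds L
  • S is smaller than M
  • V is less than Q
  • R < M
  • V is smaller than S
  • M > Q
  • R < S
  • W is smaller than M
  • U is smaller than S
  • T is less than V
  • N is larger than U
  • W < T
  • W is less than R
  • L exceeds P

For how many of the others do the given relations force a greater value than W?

Directly above W: T, R, M.
One step further: V, S, Q (6 so far).
Nothing else is reachable above W; 6 in all.

6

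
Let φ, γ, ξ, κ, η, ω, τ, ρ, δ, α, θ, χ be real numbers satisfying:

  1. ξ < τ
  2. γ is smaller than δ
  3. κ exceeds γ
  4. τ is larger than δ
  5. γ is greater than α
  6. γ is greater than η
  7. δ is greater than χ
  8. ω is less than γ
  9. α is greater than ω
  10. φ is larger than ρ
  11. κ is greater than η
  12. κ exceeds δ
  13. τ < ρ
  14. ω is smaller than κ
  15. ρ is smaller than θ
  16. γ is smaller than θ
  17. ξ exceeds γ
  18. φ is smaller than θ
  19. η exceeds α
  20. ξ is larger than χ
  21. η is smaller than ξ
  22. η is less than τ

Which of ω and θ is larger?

Link the given pairs in sequence: ω < α; α < η; η < γ; γ < δ; δ < τ; τ < ρ; ρ < φ; φ < θ.
Chaining these gives ω < α < η < γ < δ < τ < ρ < φ < θ.
So ω < θ; θ is the larger of the two.

θ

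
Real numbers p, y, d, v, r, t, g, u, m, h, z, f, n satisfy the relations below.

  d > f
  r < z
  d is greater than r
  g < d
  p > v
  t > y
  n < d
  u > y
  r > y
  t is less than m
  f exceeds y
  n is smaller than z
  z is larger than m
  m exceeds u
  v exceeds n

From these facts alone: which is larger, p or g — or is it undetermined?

Following every chain through p: below p we get n, v.
g is not reached, and no chain runs the other way from g to p.
So the given relations leave the order of p and g undetermined.

undetermined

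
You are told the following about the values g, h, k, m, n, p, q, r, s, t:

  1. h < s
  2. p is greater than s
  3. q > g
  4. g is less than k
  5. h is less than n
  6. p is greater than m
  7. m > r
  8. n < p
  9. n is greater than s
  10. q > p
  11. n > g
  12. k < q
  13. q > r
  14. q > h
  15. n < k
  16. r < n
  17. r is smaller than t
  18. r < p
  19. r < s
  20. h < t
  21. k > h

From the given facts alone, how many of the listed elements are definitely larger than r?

7

Directly above r: s, m, n, t, p, q.
One step further: k (7 so far).
Nothing else is reachable above r; 7 in all.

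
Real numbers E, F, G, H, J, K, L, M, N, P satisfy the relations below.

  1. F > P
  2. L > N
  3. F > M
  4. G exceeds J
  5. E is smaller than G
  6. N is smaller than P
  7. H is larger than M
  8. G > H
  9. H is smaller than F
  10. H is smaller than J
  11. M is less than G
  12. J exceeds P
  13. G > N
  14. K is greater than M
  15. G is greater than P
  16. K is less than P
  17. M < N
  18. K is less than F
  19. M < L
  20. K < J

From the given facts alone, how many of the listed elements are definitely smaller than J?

The elements the relations force below J are M, H, K, N, P — no chain reaches any other.
That is 5.

5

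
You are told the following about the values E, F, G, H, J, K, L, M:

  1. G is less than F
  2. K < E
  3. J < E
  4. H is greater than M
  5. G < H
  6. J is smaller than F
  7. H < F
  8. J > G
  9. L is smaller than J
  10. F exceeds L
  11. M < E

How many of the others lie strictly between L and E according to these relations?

Chaining upward from L reaches: J, F.
Chaining downward from E reaches: G, M, K, J.
Strictly between L and E are those in both lists: J — 1 element.

1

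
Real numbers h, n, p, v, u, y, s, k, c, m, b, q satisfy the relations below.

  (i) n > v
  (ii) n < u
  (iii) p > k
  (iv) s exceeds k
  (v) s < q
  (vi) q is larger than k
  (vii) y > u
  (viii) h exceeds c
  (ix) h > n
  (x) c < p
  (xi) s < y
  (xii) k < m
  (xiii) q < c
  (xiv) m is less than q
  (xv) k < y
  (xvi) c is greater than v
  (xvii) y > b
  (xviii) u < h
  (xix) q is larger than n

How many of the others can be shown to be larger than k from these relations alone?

From k the given relations immediately reach m, s, q, y, p.
From those, c — 6 in total.
From those, h — 7 in total.
No other element is forced above k by the given relations, so the count is 7.

7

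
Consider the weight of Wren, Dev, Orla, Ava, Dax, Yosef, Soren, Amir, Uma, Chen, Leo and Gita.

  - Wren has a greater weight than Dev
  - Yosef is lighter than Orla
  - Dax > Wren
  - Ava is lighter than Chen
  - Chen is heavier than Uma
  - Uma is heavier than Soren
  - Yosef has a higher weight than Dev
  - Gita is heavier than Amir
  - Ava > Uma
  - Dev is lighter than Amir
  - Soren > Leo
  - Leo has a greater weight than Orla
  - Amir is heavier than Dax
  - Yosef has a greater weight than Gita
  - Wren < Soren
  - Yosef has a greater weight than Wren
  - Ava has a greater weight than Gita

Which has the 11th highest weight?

Piecing the relations together gives one ordering: Dev < Wren < Dax < Amir < Gita < Yosef < Orla < Leo < Soren < Uma < Ava < Chen.
The 11th largest is Wren.

Wren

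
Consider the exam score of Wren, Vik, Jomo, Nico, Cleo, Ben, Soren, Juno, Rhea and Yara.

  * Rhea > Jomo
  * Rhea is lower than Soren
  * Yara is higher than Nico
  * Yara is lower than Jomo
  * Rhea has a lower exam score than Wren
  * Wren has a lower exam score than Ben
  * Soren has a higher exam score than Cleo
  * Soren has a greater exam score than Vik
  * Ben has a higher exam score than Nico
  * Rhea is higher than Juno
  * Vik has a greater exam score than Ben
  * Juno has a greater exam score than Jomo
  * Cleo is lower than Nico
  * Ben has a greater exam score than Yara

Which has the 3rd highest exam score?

The consecutive relations fix a unique order: Cleo < Nico < Yara < Jomo < Juno < Rhea < Wren < Ben < Vik < Soren.
Counting 3 from the largest end gives Ben.

Ben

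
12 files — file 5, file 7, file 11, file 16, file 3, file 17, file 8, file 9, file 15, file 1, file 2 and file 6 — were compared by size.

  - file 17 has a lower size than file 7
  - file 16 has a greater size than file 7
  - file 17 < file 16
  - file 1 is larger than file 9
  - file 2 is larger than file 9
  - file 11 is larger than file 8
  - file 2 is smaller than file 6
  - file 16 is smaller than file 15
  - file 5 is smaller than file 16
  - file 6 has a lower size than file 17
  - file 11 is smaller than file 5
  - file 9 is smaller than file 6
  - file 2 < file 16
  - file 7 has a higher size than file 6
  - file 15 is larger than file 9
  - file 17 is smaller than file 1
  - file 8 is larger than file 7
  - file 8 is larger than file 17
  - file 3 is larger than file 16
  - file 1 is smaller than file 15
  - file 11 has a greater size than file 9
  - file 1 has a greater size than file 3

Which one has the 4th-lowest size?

Chaining the given pairs: file 9 < file 2 < file 6 < file 17 < file 7 < file 8 < file 11 < file 5 < file 16 < file 3 < file 1 < file 15.
Counting 4 from the smallest end gives file 17.

file 17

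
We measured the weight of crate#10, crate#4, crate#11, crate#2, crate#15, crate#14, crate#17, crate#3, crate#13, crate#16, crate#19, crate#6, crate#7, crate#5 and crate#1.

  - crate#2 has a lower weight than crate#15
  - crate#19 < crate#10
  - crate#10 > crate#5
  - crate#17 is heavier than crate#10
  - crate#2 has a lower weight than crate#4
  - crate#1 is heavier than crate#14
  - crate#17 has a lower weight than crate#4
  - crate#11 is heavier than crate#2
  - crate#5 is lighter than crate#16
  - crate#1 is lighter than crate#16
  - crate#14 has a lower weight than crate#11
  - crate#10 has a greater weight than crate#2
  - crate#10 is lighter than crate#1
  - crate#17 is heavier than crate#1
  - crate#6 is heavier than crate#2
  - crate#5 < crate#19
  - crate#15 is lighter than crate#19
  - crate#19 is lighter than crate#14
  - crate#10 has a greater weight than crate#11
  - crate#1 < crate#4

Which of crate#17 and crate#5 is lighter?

The relevant relations are crate#5 < crate#19; crate#19 < crate#14; crate#14 < crate#11; crate#11 < crate#10; crate#10 < crate#1; crate#1 < crate#17.
Chaining these gives crate#5 < crate#19 < crate#14 < crate#11 < crate#10 < crate#1 < crate#17.
So crate#5 < crate#17; crate#5 is the lighter of the two.

crate#5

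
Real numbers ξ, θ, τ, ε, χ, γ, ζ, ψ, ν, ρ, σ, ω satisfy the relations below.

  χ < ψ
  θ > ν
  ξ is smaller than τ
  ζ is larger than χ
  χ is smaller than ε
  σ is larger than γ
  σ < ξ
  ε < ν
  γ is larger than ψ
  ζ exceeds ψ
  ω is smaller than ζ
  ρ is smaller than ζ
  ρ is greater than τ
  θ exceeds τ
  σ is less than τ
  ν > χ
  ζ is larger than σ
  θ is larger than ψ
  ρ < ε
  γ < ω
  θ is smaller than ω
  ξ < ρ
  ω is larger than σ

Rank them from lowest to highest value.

Each adjacent pair is fixed by a given relation: χ < ψ; ψ < γ; γ < σ; σ < ξ; ξ < τ; τ < ρ; ρ < ε; ε < ν; ν < θ; θ < ω; ω < ζ. Chaining them end to end gives the full order.

χ < ψ < γ < σ < ξ < τ < ρ < ε < ν < θ < ω < ζ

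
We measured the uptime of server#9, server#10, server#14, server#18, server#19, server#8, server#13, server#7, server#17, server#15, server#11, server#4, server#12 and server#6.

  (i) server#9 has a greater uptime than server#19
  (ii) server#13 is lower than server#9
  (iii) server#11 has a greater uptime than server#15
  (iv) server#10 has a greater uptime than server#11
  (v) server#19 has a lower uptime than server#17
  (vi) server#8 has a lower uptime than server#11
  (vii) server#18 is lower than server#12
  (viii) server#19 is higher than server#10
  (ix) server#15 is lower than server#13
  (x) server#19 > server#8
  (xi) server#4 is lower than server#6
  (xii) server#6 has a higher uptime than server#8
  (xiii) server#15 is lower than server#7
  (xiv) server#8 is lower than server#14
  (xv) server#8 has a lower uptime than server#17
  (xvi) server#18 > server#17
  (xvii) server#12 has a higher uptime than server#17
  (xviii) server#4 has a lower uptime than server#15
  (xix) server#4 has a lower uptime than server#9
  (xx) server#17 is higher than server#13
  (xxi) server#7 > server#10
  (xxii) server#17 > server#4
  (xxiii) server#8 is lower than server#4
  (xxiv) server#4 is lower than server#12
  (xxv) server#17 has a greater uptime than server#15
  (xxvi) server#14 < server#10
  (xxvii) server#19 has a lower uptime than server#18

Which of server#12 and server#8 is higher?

server#8 < server#4 and server#4 < server#15 give server#8 < server#15.
Then server#15 < server#11 extends the chain to server#11.
Then server#11 < server#10 extends the chain to server#10.
Then server#10 < server#19 extends the chain to server#19.
Then server#19 < server#18 extends the chain to server#18.
Then server#18 < server#12 extends the chain to server#12.
So server#8 < server#12; server#12 is the higher of the two.

server#12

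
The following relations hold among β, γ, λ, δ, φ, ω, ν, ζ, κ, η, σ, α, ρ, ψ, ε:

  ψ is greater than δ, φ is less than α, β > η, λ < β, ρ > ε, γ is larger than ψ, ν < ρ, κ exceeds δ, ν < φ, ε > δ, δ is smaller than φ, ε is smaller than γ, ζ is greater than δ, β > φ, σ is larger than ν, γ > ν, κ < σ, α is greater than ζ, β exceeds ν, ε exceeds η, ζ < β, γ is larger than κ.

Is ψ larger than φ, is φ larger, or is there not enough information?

Following every chain through φ: above φ we get α, β; below φ we get ν, δ.
ψ is not reached, and no chain runs the other way from ψ to φ.
So the given relations leave the order of φ and ψ undetermined.

undetermined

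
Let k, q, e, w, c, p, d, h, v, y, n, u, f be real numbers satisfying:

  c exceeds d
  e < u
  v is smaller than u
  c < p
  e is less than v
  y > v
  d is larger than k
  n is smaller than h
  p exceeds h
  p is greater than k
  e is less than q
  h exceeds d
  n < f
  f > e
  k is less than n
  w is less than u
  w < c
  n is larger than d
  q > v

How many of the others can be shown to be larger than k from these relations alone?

From k the given relations immediately reach d, n, p.
From those, c, h, f — 6 in total.
No other element is forced above k by the given relations, so the count is 6.

6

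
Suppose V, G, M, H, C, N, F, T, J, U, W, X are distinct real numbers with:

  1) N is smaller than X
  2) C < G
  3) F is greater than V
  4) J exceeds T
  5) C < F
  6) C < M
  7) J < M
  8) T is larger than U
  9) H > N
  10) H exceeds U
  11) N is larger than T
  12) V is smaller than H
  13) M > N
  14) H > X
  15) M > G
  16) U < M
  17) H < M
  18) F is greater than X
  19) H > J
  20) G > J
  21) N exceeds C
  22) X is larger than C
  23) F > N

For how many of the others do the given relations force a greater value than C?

6

The elements the relations force above C are N, X, F, G, H, M — no chain reaches any other.
That is 6.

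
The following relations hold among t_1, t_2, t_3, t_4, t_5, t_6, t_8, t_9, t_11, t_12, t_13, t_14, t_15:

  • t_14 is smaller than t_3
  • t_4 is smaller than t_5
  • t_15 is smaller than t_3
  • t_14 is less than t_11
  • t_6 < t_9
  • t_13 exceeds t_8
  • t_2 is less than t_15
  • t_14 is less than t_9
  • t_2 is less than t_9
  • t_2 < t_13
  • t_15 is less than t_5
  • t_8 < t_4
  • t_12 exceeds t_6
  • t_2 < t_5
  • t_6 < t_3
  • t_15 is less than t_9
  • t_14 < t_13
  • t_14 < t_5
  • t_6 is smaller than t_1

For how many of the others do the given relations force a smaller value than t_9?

4

The elements the relations force below t_9 are t_6, t_2, t_14, t_15 — no chain reaches any other.
That is 4.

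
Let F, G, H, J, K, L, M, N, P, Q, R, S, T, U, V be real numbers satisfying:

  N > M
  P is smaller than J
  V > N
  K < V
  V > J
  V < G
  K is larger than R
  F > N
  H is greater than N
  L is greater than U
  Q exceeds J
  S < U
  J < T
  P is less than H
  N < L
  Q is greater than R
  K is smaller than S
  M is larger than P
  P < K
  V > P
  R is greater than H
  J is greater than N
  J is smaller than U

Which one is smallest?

M is not least since P < M; N is not least since M < N; F is not least since N < F; H is not least since N < H; R is not least since H < R; J is not least since P < J; K is not least since R < K; T is not least since J < T; S is not least since K < S; U is not least since S < U; Q is not least since J < Q; V is not least since J < V; L is not least since N < L; G is not least since V < G.
Only P has nothing below it, so P is the smallest.

P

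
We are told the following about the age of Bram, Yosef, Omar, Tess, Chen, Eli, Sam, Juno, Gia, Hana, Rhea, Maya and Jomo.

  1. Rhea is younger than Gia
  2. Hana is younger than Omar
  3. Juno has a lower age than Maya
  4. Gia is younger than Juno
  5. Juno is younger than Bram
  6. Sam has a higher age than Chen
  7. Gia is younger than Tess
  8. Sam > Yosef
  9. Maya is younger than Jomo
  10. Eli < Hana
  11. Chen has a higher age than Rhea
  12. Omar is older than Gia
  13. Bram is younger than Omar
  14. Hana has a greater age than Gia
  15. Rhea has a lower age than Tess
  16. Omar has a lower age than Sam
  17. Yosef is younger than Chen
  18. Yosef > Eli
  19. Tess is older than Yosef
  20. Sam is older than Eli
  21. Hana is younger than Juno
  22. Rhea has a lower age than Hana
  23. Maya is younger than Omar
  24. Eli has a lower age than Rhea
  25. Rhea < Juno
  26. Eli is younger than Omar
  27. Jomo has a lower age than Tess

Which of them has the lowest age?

Eli

Chaining upward from Eli: directly above it, Rhea, Hana, Omar, Yosef, Sam; then Gia, Juno, Tess, Chen; then Maya, Bram; then Jomo.
That covers every other element, and nothing is given below Eli, so Eli is the lowest age.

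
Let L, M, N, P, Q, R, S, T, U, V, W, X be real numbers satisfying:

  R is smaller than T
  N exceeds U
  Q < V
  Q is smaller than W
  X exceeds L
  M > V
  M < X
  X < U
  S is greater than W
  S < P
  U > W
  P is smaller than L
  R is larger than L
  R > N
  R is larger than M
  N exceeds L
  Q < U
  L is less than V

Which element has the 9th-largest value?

P

Chaining the given pairs: Q < W < S < P < L < V < M < X < U < N < R < T.
Counting 9 from the largest end gives P.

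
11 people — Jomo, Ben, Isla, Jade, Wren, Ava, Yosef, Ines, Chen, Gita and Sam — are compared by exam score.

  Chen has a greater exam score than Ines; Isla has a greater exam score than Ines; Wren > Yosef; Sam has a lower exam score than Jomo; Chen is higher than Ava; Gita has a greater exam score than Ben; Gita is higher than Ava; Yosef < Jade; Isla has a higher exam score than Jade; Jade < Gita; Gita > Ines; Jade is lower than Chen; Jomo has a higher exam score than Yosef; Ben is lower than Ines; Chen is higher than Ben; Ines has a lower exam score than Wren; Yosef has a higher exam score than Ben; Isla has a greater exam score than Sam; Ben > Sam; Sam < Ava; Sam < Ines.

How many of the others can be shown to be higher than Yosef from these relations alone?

6

The elements the relations force above Yosef are Jade, Wren, Gita, Chen, Jomo, Isla — no chain reaches any other.
That is 6.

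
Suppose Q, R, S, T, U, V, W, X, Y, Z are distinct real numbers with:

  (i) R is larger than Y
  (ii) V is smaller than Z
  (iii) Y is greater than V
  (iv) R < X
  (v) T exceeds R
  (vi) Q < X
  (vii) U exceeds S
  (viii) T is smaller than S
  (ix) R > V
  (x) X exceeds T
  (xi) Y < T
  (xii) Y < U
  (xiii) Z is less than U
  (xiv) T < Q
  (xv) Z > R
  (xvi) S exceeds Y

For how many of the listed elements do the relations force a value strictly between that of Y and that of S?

Chaining upward from Y reaches: R, Z, T, Q, X, U.
Chaining downward from S reaches: V, R, T.
Strictly between Y and S are those in both lists: R, T — 2 elements.

2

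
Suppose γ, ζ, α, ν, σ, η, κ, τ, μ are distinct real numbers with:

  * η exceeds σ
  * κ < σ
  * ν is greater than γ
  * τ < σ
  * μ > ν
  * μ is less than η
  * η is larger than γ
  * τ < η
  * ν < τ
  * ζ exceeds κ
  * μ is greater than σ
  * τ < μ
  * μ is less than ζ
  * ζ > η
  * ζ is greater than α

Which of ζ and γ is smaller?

The relevant relations are γ < ν; ν < τ; τ < σ; σ < μ; μ < η; η < ζ.
Chaining these gives γ < ν < τ < σ < μ < η < ζ.
So γ < ζ; γ is the smaller of the two.

γ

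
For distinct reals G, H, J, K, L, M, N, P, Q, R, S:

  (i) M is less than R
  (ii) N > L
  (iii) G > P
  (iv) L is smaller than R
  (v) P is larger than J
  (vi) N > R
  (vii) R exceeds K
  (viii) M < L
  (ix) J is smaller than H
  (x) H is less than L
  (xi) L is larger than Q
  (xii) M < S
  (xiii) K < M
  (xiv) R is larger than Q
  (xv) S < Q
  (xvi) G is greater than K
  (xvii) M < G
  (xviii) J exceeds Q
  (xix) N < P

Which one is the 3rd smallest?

S

Chaining the given pairs: K < M < S < Q < J < H < L < R < N < P < G.
The 3rd smallest is S.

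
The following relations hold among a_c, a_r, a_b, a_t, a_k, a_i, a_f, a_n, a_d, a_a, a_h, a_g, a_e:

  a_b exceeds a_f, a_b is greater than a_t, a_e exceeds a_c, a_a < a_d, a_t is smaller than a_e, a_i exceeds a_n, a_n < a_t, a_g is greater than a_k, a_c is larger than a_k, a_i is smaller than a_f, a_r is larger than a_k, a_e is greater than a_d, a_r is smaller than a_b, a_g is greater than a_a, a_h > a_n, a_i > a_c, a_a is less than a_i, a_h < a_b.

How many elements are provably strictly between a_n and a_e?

The relations place a_n below a_e. An element lies strictly between them when it is forced above a_n and also forced below a_e.
Above a_n: {a_i, a_h, a_t, a_f, a_b}. Below a_e: {a_k, a_a, a_c, a_t, a_d}.
Intersection: {a_t} — 1.

1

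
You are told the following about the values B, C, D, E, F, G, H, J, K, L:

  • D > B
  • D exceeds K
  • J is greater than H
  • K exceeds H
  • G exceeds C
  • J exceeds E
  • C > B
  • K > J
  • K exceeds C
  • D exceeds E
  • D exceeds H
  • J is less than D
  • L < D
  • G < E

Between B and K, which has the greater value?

K

B < C and C < G give B < G.
With G < E: B < C < G < E.
Then E < J extends the chain to J.
With J < K: B < C < G < E < J < K.
So B < K; K is the larger of the two.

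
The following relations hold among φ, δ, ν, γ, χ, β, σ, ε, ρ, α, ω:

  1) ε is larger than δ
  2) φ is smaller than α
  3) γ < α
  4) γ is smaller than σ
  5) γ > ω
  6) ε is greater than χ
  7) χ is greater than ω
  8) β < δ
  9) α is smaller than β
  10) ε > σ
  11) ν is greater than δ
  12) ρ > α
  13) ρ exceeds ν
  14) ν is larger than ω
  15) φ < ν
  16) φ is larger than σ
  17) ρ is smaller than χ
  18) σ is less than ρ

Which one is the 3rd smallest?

Piecing the relations together gives one ordering: ω < γ < σ < φ < α < β < δ < ν < ρ < χ < ε.
The 3rd smallest is σ.

σ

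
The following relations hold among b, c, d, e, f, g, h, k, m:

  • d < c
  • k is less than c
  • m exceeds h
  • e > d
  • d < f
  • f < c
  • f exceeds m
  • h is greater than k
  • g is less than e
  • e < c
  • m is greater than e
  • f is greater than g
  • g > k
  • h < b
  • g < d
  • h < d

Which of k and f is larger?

k < g and g < d give k < d.
Then d < e extends the chain to e.
With e < m: k < g < d < e < m.
With m < f: k < g < d < e < m < f.
So k < f; f is the larger of the two.

f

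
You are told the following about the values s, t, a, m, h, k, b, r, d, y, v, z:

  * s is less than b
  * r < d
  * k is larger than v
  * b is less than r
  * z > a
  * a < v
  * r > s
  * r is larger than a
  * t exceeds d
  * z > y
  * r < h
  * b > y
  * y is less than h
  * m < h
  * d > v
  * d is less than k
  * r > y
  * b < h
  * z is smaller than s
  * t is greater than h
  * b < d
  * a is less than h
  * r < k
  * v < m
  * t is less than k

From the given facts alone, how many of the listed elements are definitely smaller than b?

4

Directly below b: y, s.
One step further: z (3 so far).
One step further: a (4 so far).
No other element is forced below b by the given relations, so the count is 4.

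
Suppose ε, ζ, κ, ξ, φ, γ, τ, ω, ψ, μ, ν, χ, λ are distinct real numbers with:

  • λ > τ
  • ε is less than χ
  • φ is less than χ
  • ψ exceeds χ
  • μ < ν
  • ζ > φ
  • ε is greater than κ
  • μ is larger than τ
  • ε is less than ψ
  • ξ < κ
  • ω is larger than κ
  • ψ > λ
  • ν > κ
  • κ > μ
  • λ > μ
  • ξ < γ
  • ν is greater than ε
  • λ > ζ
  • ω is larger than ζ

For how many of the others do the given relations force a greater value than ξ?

7

From ξ the given relations immediately reach κ, γ.
From those, ε, ν, ω — 5 in total.
From those, χ, ψ — 7 in total.
Nothing else is reachable above ξ; 7 in all.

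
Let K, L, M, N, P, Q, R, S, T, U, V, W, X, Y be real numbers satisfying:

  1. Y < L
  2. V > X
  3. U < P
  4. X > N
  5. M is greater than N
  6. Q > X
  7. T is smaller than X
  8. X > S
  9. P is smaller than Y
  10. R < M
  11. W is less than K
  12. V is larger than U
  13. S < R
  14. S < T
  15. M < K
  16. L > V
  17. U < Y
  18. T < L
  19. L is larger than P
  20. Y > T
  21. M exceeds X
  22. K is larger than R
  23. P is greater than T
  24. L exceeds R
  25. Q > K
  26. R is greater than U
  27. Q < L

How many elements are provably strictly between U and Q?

The relations place U below Q. An element lies strictly between them when it is forced above U and also forced below Q.
Above U: {R, M, P, V, Y, K, L}. Below Q: {N, S, W, R, T, X, M, K}.
Intersection: {R, M, K} — 3.

3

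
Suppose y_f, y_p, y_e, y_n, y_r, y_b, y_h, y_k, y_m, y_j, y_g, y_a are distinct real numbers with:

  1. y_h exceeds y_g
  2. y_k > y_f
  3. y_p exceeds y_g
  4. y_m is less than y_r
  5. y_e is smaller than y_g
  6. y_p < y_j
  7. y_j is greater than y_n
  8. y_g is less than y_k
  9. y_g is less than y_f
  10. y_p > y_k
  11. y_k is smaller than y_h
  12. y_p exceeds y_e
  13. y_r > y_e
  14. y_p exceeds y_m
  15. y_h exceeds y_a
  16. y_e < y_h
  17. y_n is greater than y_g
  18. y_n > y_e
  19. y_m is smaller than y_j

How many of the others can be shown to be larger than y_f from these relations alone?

4

The elements the relations force above y_f are y_k, y_p, y_h, y_j — no chain reaches any other.
That is 4.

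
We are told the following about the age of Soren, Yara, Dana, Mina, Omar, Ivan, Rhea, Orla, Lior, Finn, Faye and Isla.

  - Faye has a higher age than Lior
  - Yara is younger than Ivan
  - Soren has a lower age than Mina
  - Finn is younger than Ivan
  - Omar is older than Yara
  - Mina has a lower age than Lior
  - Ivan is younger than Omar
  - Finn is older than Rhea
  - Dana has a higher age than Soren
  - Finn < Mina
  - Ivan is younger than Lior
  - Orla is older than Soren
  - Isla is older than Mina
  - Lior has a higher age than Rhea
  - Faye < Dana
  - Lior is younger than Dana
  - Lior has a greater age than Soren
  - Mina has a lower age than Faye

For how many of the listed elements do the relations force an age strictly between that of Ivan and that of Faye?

The relations place Ivan below Faye. An element lies strictly between them when it is forced above Ivan and also forced below Faye.
Above Ivan: {Lior, Omar, Dana}. Below Faye: {Rhea, Finn, Soren, Mina, Yara, Lior}.
Intersection: {Lior} — 1.

1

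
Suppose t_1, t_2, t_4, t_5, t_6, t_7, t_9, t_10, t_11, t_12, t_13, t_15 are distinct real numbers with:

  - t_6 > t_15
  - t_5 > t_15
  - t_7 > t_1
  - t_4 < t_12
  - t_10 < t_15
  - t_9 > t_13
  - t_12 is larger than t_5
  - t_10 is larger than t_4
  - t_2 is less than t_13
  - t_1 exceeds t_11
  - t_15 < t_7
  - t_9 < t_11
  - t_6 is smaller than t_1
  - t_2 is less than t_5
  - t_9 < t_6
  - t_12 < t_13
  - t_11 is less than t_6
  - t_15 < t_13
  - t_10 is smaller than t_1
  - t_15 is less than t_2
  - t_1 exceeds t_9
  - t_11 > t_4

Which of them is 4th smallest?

t_2

The consecutive relations fix a unique order: t_4 < t_10 < t_15 < t_2 < t_5 < t_12 < t_13 < t_9 < t_11 < t_6 < t_1 < t_7.
Counting 4 from the smallest end gives t_2.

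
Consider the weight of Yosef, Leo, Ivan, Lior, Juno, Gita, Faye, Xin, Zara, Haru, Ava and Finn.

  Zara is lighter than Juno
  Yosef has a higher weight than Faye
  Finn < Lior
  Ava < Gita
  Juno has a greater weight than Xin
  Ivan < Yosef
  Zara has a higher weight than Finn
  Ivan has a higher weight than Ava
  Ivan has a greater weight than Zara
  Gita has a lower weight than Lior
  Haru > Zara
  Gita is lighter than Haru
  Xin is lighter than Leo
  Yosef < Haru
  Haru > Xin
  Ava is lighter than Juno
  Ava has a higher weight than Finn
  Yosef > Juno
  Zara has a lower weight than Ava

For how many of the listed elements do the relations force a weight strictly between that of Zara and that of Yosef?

The relations place Zara below Yosef. An element lies strictly between them when it is forced above Zara and also forced below Yosef.
Above Zara: {Ava, Gita, Ivan, Juno, Lior, Haru}. Below Yosef: {Finn, Ava, Faye, Xin, Ivan, Juno}.
Intersection: {Ava, Ivan, Juno} — 3.

3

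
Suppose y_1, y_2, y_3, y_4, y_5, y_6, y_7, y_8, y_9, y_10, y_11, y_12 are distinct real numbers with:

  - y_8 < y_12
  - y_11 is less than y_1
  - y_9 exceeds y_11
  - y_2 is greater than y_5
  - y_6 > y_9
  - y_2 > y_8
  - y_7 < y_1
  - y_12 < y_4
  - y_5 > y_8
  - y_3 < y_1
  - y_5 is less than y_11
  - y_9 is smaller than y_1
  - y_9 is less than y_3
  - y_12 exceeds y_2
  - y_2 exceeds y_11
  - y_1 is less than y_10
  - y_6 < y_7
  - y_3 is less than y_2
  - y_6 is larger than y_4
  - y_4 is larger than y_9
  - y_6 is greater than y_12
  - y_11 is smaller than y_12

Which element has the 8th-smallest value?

Chaining the given pairs: y_8 < y_5 < y_11 < y_9 < y_3 < y_2 < y_12 < y_4 < y_6 < y_7 < y_1 < y_10.
Counting 8 from the smallest end gives y_4.

y_4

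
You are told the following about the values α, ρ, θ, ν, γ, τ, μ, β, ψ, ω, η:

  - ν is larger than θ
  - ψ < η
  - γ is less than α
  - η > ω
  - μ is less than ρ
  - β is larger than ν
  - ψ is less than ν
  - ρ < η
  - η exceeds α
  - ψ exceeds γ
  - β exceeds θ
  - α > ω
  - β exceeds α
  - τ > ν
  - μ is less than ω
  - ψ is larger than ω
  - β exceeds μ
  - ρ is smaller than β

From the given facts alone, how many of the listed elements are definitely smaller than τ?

Directly below τ: ν.
One step further: θ, ψ (3 so far).
One step further: ω, γ (5 so far).
One step further: μ (6 so far).
Nothing else is reachable below τ; 6 in all.

6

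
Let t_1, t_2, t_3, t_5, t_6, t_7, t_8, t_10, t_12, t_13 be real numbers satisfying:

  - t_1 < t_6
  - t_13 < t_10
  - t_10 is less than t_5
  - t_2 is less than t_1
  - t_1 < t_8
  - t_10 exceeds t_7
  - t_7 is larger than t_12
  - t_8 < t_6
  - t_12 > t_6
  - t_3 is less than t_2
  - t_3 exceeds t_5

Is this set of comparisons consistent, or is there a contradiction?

Chaining the given relations yields t_10 < t_5 < t_3 < t_2 < t_1 < t_8 < t_6 < t_12 < t_7, so t_10 < t_7. But one relation states t_7 < t_10. These cannot both hold.

inconsistent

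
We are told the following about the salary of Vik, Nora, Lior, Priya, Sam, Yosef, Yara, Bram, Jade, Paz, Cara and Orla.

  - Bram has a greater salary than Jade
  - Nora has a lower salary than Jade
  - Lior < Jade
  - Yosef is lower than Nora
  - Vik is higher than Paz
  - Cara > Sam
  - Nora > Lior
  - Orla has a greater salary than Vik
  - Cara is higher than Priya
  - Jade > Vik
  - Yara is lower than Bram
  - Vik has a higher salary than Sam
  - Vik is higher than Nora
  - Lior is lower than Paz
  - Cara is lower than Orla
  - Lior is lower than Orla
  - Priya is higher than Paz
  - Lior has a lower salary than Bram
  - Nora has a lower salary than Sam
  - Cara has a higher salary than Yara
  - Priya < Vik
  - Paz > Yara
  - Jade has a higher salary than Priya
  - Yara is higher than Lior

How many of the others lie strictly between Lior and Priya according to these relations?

The relations place Lior below Priya. An element lies strictly between them when it is forced above Lior and also forced below Priya.
Above Lior: {Yara, Nora, Paz, Sam, Cara, Vik, Jade, Bram, Orla}. Below Priya: {Yara, Paz}.
Intersection: {Yara, Paz} — 2.

2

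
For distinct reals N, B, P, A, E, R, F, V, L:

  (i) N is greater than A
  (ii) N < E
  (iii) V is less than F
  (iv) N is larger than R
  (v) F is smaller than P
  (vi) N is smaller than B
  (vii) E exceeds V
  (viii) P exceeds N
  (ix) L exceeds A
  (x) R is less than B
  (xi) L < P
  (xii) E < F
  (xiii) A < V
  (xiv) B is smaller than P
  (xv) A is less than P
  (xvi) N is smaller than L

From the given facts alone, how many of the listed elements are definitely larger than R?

6

Directly above R: N, B.
One step further: L, E, P (5 so far).
One step further: F (6 so far).
No other element is forced above R by the given relations, so the count is 6.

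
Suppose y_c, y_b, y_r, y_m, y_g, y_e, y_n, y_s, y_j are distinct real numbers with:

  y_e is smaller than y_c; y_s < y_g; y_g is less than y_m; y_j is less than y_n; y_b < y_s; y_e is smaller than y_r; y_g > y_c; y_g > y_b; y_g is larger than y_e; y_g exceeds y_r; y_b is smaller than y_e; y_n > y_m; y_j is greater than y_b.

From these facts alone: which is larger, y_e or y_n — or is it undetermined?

y_n

y_e < y_c < y_g < y_m < y_n, by transitivity through y_c, y_g, y_m.
So y_n is larger.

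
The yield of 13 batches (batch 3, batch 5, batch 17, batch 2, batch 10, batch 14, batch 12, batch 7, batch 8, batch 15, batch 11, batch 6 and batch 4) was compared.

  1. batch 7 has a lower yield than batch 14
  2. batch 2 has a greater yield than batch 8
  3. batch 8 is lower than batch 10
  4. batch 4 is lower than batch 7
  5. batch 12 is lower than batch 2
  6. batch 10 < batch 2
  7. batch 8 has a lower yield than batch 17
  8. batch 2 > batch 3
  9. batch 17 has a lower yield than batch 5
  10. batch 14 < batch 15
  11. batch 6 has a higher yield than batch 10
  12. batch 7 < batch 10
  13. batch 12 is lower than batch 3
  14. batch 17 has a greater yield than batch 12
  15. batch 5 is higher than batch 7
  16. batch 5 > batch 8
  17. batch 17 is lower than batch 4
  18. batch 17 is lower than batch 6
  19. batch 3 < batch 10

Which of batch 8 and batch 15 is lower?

Following the relations from batch 8: batch 8 < batch 17 < batch 4 < batch 7 < batch 14 < batch 15.
So batch 8 < batch 15; batch 8 is the lower of the two.

batch 8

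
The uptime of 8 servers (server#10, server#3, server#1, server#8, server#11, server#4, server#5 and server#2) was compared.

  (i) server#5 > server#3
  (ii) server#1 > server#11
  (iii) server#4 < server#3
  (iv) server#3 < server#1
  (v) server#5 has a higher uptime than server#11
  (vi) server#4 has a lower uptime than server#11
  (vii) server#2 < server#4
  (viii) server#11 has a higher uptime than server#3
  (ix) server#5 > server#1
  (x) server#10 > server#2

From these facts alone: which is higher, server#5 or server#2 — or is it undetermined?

Following the relations from server#2: server#2 < server#4 < server#11 < server#1 < server#5.
So server#5 is higher.

server#5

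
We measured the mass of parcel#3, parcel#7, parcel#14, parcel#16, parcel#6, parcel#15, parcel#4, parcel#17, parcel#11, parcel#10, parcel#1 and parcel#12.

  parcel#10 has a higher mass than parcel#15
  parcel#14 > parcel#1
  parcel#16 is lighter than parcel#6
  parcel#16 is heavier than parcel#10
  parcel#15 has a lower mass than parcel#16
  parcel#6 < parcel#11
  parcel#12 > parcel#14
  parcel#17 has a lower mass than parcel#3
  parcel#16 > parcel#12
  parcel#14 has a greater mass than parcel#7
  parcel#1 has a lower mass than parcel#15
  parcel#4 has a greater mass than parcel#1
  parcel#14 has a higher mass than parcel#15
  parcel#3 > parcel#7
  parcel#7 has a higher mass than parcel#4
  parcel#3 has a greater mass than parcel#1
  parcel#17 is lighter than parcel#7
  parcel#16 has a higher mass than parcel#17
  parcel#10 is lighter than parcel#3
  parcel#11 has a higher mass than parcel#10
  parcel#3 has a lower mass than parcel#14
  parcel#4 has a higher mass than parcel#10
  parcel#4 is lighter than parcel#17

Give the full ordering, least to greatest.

parcel#1 < parcel#15 < parcel#10 < parcel#4 < parcel#17 < parcel#7 < parcel#3 < parcel#14 < parcel#12 < parcel#16 < parcel#6 < parcel#11

Nothing is placed below parcel#1, so it is least; from there parcel#1 < parcel#15; parcel#15 < parcel#10; parcel#10 < parcel#4; parcel#4 < parcel#17; parcel#17 < parcel#7; parcel#7 < parcel#3; parcel#3 < parcel#14; parcel#14 < parcel#12; parcel#12 < parcel#16; parcel#16 < parcel#6; parcel#6 < parcel#11, each given directly.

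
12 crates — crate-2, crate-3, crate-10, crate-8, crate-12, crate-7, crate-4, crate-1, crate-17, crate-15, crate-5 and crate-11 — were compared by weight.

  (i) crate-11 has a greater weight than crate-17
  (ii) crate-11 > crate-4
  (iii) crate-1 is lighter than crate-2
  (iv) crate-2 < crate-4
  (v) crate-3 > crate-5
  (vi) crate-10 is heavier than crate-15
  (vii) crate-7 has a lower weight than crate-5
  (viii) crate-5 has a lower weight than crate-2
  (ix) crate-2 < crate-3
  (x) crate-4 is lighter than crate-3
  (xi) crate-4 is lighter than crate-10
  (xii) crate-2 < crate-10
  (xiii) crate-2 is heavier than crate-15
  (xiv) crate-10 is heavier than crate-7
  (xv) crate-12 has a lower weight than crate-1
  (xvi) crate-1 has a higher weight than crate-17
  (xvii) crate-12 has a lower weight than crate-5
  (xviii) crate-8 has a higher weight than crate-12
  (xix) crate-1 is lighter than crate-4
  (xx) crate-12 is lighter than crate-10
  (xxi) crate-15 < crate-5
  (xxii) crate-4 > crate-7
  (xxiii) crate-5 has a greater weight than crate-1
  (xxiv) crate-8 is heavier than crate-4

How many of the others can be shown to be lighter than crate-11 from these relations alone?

8

From crate-11 the given relations immediately reach crate-17, crate-4.
From those, crate-7, crate-1, crate-2 — 5 in total.
From those, crate-15, crate-12, crate-5 — 8 in total.
Nothing else is reachable below crate-11; 8 in all.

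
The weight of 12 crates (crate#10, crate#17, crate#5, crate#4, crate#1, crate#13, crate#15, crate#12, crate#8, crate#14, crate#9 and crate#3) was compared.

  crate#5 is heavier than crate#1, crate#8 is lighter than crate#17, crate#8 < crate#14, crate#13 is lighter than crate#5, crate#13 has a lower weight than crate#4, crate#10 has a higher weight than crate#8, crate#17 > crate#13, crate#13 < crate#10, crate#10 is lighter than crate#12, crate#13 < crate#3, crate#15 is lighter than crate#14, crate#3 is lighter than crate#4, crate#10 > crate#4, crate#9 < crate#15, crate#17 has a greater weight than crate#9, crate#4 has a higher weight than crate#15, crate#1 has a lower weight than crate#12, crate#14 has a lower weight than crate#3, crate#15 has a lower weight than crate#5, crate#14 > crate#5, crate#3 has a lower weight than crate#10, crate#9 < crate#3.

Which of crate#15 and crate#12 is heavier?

Following the relations from crate#15: crate#15 < crate#5 < crate#14 < crate#3 < crate#4 < crate#10 < crate#12.
So crate#15 < crate#12; crate#12 is the heavier of the two.

crate#12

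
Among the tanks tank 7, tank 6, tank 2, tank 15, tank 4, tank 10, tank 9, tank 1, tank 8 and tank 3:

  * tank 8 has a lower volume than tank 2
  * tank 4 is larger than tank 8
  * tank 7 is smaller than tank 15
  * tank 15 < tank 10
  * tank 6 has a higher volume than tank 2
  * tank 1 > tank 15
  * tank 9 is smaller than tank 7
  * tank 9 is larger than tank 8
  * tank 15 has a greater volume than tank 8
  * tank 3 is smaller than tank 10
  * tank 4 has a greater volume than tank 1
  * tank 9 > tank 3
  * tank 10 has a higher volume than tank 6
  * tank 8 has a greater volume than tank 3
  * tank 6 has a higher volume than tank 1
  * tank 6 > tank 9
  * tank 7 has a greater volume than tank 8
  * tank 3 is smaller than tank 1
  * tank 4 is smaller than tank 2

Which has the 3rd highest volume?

The consecutive relations fix a unique order: tank 3 < tank 8 < tank 9 < tank 7 < tank 15 < tank 1 < tank 4 < tank 2 < tank 6 < tank 10.
The 3rd largest is tank 2.

tank 2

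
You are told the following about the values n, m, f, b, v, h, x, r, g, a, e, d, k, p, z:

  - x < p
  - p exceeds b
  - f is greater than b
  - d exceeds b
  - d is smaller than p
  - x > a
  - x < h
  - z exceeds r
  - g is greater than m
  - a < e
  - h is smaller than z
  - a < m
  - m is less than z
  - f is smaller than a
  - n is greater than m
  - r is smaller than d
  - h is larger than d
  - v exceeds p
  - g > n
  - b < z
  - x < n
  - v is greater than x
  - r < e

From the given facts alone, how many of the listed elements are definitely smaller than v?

7

Directly below v: x, p.
One step further: b, d, a (5 so far).
One step further: r, f (7 so far).
No other element is forced below v by the given relations, so the count is 7.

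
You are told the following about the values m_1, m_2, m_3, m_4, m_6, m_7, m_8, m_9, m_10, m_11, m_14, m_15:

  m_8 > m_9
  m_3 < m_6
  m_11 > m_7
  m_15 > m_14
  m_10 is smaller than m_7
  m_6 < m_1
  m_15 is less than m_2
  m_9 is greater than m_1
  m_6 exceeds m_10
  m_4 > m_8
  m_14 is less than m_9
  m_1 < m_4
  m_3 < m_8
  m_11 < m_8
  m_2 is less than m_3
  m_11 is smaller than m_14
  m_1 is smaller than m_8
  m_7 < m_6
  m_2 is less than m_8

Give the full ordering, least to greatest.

Nothing is placed below m_10, so it is least; from there m_10 < m_7; m_7 < m_11; m_11 < m_14; m_14 < m_15; m_15 < m_2; m_2 < m_3; m_3 < m_6; m_6 < m_1; m_1 < m_9; m_9 < m_8; m_8 < m_4, each given directly.

m_10 < m_7 < m_11 < m_14 < m_15 < m_2 < m_3 < m_6 < m_1 < m_9 < m_8 < m_4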